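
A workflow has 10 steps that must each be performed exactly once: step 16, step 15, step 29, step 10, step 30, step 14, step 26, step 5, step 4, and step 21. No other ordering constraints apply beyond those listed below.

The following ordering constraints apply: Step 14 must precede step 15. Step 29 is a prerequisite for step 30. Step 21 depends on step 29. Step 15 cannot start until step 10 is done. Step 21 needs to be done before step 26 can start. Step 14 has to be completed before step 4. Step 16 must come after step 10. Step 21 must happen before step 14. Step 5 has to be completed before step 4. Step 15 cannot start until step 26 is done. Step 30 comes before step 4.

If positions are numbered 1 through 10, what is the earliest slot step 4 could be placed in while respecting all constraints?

6

The steps that are forced before step 4, directly or transitively, are step 29, step 30, step 14, step 5, step 21. That's 5 steps.
So at minimum 5 steps come before step 4, putting step 4 no earlier than position 6. That position is achievable by scheduling exactly those predecessors first.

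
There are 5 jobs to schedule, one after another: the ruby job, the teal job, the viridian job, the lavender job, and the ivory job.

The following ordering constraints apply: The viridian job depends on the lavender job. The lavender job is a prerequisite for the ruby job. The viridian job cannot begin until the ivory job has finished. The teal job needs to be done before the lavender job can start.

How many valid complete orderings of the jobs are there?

The jobs with no prerequisites are the teal job, the ivory job; any of them can be placed first.
Enumerating by repeatedly choosing an available job (one whose prerequisites are all placed) gives 7 distinct complete orderings.

7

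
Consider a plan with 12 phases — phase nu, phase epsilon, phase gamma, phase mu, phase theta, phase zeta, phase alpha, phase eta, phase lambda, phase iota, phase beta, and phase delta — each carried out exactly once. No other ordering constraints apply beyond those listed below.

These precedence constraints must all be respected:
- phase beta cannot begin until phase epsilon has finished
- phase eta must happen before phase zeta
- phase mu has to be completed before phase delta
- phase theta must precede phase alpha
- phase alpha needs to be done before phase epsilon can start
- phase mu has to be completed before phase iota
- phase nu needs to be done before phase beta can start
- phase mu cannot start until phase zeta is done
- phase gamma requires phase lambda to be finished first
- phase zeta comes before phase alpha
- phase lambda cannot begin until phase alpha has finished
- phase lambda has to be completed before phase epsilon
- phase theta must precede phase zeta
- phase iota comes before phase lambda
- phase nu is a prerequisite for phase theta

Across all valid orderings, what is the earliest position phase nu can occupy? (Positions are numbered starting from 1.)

1

Phase nu has no prerequisites at all, so it can go in position 1.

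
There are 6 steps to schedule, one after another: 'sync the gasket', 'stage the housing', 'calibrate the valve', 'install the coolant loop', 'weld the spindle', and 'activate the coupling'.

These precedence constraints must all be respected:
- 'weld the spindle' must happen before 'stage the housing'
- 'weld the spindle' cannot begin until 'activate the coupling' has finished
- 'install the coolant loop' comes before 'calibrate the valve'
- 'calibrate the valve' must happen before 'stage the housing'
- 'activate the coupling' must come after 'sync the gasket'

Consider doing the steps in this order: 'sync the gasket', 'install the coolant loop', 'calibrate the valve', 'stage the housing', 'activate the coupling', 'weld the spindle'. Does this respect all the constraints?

In the proposed order, 'stage the housing' appears before 'weld the spindle'.
Since 'weld the spindle' is required before 'stage the housing', the ordering is invalid.

No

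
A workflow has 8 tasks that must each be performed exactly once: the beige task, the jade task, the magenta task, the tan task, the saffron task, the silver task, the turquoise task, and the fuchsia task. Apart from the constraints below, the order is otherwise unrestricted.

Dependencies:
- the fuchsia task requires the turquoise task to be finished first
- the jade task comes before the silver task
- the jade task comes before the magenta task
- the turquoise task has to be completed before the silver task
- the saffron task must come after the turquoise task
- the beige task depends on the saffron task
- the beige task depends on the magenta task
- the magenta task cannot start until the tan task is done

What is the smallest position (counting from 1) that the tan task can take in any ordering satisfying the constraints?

1

The tan task has no prerequisites at all, so it can go in position 1.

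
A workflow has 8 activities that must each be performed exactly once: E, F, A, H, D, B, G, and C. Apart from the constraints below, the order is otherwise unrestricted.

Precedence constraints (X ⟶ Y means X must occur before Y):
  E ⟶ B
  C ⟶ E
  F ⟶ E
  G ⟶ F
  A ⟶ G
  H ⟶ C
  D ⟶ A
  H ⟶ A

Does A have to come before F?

Chaining the stated constraints: A → G → F.
Hence A necessarily comes before F.

Yes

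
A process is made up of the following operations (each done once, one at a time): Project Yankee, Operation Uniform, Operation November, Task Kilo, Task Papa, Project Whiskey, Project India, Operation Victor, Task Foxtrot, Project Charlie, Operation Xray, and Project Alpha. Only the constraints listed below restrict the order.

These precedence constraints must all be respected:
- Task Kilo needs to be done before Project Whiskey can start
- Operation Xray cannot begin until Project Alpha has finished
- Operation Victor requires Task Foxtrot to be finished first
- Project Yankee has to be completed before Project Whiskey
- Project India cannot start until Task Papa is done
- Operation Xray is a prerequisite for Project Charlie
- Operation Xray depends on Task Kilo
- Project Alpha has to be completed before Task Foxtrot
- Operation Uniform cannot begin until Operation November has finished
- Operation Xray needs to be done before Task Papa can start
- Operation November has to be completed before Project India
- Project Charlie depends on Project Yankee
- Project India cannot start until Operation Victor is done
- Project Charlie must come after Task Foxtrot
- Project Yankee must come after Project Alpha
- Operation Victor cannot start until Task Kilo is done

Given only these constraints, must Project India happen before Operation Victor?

No

There is a chain Operation Victor → Project India, which puts Operation Victor before Project India.
So Project India never precedes Operation Victor.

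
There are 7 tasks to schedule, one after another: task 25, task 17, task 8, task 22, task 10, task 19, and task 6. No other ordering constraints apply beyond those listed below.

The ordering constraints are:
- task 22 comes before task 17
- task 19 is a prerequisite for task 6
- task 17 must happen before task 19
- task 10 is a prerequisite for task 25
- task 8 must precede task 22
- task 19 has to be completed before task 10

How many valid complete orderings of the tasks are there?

Task 8 is the only task with nothing required before it, so every ordering starts there.
Counting all ways to extend the partial order to a total order gives 3.

3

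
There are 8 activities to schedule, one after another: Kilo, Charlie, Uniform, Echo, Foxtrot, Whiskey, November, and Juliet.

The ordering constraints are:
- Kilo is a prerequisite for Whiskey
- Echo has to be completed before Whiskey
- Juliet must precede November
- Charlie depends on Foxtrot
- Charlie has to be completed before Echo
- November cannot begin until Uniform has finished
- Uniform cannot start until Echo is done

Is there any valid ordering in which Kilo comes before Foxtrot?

The constraints leave Kilo and Foxtrot unordered relative to each other; nothing requires Foxtrot earlier.
That means at least one valid schedule has Kilo before Foxtrot.

Yes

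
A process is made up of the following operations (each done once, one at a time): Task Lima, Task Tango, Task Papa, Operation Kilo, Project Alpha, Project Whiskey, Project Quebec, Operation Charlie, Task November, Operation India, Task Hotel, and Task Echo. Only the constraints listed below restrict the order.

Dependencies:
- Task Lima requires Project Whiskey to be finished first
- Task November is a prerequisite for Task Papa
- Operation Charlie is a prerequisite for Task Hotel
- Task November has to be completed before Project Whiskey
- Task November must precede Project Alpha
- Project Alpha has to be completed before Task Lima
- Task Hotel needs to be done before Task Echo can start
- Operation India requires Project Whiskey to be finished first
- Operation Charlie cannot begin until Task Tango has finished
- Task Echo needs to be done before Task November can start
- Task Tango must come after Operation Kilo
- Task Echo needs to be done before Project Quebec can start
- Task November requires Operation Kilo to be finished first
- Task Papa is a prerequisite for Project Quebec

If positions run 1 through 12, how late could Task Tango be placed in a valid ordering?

Following every chain forward from Task Tango, the operations that must come later are Task Lima, Task Papa, Project Alpha, Project Whiskey, Project Quebec, Operation Charlie, Task November, Operation India, Task Hotel, Task Echo — 10 of them.
So at least 10 operations follow Task Tango, putting Task Tango no later than position 2. That position is achievable by scheduling everything else first.

2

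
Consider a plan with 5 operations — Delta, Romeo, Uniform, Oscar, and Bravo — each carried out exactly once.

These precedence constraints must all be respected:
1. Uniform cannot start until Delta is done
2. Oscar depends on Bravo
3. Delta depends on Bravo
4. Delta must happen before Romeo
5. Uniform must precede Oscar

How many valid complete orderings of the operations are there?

3

Bravo is the only operation with nothing required before it, so every ordering starts there.
Systematically extending each partial ordering one operation at a time and counting, there are 3 complete orderings.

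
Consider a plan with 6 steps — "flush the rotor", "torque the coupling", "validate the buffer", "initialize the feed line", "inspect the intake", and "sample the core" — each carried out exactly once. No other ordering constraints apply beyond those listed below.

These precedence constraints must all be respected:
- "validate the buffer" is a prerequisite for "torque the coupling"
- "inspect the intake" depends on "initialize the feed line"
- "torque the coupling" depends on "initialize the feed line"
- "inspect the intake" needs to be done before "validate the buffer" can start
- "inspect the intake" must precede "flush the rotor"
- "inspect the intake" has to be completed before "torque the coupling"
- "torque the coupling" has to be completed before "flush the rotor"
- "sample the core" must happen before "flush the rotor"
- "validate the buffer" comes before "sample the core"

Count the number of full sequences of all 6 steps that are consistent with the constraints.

2

"initialize the feed line" is the only step with nothing required before it, so every ordering starts there.
Enumerating by repeatedly choosing an available step (one whose prerequisites are all placed) gives 2 distinct complete orderings.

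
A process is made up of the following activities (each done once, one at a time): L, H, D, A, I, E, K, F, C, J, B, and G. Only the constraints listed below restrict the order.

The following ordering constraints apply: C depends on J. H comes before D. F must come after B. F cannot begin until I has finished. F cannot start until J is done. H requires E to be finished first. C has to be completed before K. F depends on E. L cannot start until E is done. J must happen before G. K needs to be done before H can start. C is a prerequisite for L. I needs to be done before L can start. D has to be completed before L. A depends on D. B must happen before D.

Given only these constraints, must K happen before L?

There is a constraint chain K → H → D → L.
So K must precede L in any valid ordering.

Yes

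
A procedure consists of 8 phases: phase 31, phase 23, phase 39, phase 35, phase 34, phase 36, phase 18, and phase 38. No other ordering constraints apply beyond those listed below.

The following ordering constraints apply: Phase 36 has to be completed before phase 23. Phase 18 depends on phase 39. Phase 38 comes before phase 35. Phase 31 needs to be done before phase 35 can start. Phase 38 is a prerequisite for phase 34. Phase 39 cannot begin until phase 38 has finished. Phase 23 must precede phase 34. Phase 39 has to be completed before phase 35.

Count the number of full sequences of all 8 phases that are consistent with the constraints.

379

3 phases have no prerequisites (phase 31, phase 36, phase 38), so any of them could come first.
Systematically extending each partial ordering one phase at a time and counting, there are 379 complete orderings.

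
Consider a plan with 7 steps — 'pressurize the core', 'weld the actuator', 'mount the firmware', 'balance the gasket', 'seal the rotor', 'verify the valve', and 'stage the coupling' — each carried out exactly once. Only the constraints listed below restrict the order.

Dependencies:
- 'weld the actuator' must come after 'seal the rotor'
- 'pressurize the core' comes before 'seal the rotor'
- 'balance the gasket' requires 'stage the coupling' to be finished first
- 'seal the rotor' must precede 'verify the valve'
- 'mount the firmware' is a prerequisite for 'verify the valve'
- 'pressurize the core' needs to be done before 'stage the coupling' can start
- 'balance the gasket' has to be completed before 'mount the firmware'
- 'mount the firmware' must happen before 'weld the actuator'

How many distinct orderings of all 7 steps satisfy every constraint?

'pressurize the core' is the only step with nothing required before it, so every ordering starts there.
Counting all ways to extend the partial order to a total order gives 8.

8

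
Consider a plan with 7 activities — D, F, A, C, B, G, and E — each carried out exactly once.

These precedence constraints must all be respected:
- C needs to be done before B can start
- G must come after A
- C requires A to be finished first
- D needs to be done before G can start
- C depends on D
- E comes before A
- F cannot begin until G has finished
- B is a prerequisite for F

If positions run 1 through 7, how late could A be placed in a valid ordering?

3

The activities that are forced after A, directly or by a chain of constraints, are F, C, B, G. That's 4 activities.
With 4 mandatory successors out of 7 activities total, the latest slot for A is 7−4 = 3, and it's reachable by doing all non-successors before A.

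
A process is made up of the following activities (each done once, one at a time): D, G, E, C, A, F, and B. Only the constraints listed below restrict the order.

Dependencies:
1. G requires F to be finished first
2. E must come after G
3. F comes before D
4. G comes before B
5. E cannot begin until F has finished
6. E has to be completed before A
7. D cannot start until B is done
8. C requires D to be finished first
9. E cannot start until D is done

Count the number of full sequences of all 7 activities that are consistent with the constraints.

Only F has no prerequisites, so it must go first.
Systematically extending each partial ordering one activity at a time and counting, there are 3 complete orderings.

3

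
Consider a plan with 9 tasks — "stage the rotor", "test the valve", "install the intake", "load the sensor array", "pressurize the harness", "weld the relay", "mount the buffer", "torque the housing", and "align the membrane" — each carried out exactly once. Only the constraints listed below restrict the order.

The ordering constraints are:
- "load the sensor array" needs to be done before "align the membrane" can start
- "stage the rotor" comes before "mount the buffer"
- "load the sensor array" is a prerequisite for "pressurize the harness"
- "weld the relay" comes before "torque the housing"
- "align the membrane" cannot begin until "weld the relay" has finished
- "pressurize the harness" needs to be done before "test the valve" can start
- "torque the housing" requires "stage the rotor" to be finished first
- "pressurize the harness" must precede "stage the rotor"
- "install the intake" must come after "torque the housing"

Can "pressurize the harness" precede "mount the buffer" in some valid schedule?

The constraints force "pressurize the harness" before "mount the buffer", so yes — every valid ordering has "pressurize the harness" earlier.

Yes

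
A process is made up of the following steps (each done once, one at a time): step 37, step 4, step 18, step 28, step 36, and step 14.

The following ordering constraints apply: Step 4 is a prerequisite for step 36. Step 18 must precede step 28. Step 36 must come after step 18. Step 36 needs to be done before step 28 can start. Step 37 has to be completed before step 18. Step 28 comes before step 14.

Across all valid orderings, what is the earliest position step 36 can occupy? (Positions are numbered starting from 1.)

Every step that must precede step 36 has to come before it. Tracing all chains that end at step 36, those steps are: step 37, step 4, step 18 — 3 in total.
So at minimum 3 steps come before step 36, putting step 36 no earlier than position 4. That position is achievable by scheduling exactly those predecessors first.

4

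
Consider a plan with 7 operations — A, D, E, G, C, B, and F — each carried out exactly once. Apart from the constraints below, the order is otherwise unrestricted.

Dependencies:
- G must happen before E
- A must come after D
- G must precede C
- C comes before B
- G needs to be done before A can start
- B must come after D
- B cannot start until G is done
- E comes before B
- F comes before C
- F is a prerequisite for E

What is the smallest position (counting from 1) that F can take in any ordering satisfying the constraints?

Nothing is required before F; it can be the very first operation.

1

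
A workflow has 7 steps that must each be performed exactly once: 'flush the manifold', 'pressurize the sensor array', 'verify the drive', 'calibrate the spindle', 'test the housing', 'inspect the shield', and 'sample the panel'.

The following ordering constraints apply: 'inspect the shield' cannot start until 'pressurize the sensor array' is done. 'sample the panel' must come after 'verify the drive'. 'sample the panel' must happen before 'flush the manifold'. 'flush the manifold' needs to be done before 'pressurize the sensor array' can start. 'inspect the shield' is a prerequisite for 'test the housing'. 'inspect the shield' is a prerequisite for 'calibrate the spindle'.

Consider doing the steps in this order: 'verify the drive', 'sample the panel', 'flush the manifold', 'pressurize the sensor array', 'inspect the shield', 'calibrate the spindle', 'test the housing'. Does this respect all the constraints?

Yes

Checking each listed constraint against this order: for instance, 'inspect the shield' is in position 5 and 'test the housing' in position 7, so that constraint holds — and the remaining constraints check out the same way.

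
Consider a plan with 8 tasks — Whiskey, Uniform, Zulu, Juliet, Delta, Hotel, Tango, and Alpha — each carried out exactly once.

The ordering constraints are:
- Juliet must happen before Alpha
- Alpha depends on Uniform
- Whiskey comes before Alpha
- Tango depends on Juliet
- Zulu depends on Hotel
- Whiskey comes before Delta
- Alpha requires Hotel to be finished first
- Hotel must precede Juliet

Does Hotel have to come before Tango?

Tracing the constraints gives a chain: Hotel → Juliet → Tango.
Hence Hotel necessarily comes before Tango.

Yes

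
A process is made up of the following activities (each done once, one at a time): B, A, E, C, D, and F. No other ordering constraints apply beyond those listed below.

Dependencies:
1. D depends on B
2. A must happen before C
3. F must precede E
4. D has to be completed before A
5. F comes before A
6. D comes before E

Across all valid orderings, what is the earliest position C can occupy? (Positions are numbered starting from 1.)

Every activity that must precede C has to come before it. Tracing all chains that end at C, those activities are: B, A, D, F — 4 in total.
With 4 mandatory predecessors, the earliest C can sit is position 4+1 = 5, and placing just those 4 first achieves it.

5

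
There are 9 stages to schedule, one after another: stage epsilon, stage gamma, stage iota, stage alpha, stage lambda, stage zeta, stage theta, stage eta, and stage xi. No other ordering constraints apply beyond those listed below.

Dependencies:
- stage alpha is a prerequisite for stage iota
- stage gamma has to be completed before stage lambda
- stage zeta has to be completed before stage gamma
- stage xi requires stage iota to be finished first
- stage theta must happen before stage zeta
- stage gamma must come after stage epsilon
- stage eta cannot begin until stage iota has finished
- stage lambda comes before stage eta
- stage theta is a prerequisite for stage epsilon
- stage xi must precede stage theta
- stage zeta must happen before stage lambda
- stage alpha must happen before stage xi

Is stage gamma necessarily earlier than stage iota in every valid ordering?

The constraints actually force stage iota before stage gamma (via stage iota → stage xi → stage theta → stage epsilon → stage gamma), not the other way around.
So stage gamma does not have to come before stage iota — it cannot.

No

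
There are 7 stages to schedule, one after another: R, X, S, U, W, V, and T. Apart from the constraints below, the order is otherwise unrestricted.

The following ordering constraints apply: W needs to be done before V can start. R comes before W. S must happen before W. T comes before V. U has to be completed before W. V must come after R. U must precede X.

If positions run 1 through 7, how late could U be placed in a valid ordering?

4

Following every chain forward from U, the stages that must come later are X, W, V — 3 of them.
With 3 mandatory successors out of 7 stages total, the latest slot for U is 7−3 = 4, and it's reachable by doing all non-successors before U.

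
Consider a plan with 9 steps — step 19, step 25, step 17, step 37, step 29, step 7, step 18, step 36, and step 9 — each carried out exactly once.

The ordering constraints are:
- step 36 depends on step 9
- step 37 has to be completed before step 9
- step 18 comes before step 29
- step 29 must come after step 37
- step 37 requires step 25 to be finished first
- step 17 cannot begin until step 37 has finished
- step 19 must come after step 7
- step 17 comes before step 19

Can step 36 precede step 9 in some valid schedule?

No

There is a dependency chain step 9 → step 36, so step 36 always comes after step 9.
So no valid ordering can have step 36 before step 9.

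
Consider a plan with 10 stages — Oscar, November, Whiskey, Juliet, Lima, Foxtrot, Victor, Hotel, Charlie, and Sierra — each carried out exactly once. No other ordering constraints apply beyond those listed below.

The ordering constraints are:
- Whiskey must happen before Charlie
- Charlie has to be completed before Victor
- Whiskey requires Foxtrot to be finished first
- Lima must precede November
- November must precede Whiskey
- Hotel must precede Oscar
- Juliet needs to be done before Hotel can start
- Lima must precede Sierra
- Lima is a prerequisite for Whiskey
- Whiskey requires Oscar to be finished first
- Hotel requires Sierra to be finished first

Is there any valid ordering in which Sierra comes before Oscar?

Yes

Every valid ordering already has Sierra before Oscar (the constraints require it), so in particular at least one does.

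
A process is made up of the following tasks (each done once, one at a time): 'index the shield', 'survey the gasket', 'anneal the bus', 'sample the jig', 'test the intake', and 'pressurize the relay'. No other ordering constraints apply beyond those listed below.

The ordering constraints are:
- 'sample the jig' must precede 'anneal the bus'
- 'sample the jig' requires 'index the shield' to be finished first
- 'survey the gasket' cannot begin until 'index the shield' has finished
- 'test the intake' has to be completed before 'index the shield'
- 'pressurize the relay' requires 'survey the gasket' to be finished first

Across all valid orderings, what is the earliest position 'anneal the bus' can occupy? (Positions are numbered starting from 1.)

Every task that must precede 'anneal the bus' has to come before it. Tracing all chains that end at 'anneal the bus', those tasks are: 'index the shield', 'sample the jig', 'test the intake' — 3 in total.
With 3 mandatory predecessors, the earliest 'anneal the bus' can sit is position 3+1 = 4, and placing just those 3 first achieves it.

4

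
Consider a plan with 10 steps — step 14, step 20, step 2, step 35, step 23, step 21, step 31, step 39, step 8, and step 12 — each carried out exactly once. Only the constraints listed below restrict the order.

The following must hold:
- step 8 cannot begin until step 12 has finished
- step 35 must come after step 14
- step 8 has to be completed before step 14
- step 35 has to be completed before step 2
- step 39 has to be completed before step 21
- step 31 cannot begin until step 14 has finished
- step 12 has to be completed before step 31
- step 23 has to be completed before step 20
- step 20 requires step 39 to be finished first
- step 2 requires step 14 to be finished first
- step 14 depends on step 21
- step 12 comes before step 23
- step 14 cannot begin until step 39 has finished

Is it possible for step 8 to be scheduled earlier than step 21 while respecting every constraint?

Yes

No chain of constraints runs from step 21 to step 8, so step 21 is not required to come first.
That means at least one valid schedule has step 8 before step 21.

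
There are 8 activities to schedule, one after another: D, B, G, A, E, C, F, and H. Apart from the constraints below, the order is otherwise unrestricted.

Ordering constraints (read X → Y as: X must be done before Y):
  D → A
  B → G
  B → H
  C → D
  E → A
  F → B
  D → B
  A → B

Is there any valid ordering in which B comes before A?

Following A → B, A must precede B in every valid ordering.
Hence B can never be scheduled before A.

No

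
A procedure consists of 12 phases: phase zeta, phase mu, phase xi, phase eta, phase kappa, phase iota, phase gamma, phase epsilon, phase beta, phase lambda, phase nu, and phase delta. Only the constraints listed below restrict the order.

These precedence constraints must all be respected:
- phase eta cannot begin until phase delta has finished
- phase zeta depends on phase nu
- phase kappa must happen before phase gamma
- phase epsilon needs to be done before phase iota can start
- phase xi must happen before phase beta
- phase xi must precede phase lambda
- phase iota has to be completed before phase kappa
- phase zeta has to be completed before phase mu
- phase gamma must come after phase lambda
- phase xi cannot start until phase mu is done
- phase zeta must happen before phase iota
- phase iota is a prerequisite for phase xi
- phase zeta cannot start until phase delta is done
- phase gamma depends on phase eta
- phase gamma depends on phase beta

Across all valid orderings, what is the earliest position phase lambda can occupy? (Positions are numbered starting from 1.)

Working backwards through the constraints from phase lambda, its full set of required predecessors is phase zeta, phase mu, phase xi, phase iota, phase epsilon, phase nu, phase delta — 7 of them.
So at minimum 7 phases come before phase lambda, putting phase lambda no earlier than position 8. That position is achievable by scheduling exactly those predecessors first.

8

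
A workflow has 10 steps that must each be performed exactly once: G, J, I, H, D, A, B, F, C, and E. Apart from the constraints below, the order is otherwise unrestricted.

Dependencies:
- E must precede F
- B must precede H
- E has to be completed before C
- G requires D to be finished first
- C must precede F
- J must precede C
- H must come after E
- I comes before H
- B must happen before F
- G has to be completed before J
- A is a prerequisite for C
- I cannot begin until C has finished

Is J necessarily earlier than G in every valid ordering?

No

There is a chain G → J, which puts G before J.
So J does not have to come before G — it cannot.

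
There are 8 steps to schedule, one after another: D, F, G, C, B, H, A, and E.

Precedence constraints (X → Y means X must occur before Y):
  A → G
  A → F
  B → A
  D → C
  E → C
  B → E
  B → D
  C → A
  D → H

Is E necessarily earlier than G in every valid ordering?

Following the dependencies: E → C → A → G.
So E must precede G in any valid ordering.

Yes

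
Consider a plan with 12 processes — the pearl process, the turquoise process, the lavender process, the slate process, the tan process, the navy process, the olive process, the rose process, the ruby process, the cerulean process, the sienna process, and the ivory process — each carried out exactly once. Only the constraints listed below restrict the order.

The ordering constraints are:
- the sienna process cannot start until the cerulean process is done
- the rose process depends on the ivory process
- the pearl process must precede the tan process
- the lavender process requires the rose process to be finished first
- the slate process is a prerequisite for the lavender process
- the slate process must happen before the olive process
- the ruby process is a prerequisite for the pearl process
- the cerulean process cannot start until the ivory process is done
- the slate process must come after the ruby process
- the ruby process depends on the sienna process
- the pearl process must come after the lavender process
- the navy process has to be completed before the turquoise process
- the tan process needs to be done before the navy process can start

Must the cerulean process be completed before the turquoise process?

Following the dependencies: the cerulean process → the sienna process → the ruby process → the pearl process → the tan process → the navy process → the turquoise process.
So the cerulean process must precede the turquoise process in any valid ordering.

Yes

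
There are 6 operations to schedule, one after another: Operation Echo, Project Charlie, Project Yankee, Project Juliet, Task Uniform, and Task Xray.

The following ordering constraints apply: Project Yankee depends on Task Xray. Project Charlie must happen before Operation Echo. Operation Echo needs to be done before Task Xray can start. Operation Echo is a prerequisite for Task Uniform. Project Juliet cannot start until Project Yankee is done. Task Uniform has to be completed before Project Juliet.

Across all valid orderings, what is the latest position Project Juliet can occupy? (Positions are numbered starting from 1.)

Project Juliet has no required successors, so nothing stops it from going last (position 6).

6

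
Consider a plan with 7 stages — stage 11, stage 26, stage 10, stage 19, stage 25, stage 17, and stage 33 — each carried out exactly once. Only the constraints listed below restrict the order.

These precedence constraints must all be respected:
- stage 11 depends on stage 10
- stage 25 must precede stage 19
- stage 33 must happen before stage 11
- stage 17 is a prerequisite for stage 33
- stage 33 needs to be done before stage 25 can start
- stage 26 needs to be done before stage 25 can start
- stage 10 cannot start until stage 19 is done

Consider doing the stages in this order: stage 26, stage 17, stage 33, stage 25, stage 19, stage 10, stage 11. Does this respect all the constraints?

Every stated constraint is respected: stage 33 sits at position 3, ahead of stage 11 at position 7, and each of the other listed pairs likewise has the predecessor earlier in the sequence.

Yes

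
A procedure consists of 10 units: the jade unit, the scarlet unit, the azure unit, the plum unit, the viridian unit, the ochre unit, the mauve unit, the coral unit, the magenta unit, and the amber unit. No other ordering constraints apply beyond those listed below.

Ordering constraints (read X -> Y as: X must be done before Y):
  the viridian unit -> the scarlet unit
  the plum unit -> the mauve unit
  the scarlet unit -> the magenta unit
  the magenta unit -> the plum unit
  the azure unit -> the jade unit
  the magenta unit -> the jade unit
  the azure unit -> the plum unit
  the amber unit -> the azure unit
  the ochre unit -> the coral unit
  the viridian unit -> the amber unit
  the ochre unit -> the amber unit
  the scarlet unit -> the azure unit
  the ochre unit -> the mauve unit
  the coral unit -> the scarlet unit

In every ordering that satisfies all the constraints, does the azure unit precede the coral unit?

In fact the dependencies run the other way: the coral unit → the scarlet unit → the azure unit.
So the azure unit never precedes the coral unit.

No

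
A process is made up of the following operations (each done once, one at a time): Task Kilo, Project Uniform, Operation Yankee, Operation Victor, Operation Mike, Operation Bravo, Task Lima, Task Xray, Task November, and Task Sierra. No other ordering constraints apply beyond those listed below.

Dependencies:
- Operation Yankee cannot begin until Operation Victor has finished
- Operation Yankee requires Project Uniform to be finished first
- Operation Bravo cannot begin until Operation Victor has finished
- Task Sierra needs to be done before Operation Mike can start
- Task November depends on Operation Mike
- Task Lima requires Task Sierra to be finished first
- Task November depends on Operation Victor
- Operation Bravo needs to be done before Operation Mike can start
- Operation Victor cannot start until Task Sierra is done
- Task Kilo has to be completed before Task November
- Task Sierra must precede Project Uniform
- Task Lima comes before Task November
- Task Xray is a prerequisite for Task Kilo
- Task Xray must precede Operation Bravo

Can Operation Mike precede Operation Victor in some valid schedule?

Following Operation Victor → Operation Bravo → Operation Mike, Operation Victor must precede Operation Mike in every valid ordering.
Hence Operation Mike can never be scheduled before Operation Victor.

No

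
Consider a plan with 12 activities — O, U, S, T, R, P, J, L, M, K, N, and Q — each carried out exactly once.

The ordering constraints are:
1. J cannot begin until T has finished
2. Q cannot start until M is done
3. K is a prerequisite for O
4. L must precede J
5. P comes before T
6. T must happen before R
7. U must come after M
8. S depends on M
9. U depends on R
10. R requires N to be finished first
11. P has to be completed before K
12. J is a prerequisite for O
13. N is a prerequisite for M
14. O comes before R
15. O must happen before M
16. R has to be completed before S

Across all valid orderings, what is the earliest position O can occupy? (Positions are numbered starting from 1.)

6

Every activity that must precede O has to come before it. Tracing all chains that end at O, those activities are: T, P, J, L, K — 5 in total.
So at minimum 5 activities come before O, putting O no earlier than position 6. That position is achievable by scheduling exactly those predecessors first.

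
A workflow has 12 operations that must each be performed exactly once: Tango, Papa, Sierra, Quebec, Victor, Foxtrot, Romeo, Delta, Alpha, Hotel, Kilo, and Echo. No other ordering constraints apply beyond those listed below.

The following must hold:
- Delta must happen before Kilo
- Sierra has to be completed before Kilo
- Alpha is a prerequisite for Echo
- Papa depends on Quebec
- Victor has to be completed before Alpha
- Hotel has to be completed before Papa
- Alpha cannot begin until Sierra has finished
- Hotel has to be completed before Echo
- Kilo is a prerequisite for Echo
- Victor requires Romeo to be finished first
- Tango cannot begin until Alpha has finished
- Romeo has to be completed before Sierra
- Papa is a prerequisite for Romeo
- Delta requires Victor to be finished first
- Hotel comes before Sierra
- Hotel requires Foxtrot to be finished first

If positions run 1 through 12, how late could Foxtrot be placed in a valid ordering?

Every operation that must follow Foxtrot has to come after it. Tracing all chains starting from Foxtrot, those operations are: Tango, Papa, Sierra, Victor, Romeo, Delta, Alpha, Hotel, Kilo, Echo — 10 in total.
So at least 10 operations follow Foxtrot, putting Foxtrot no later than position 2. That position is achievable by scheduling everything else first.

2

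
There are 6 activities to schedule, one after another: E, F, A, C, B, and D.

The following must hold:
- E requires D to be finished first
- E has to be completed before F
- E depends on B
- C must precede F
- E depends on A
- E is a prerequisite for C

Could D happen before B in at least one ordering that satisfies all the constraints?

No chain of constraints runs from B to D, so B is not required to come first.
So a valid ordering placing D earlier than B exists.

Yes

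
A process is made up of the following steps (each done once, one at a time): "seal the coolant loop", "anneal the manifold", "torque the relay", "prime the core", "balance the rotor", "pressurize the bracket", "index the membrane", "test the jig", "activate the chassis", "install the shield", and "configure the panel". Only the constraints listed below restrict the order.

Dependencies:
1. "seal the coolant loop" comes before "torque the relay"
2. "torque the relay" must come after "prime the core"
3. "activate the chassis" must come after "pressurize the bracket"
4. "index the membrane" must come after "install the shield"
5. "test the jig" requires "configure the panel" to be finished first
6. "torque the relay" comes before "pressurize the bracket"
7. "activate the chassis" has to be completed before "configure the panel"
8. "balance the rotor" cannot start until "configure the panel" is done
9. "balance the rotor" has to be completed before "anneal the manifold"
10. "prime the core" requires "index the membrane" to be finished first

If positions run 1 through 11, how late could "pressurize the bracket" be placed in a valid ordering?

Every step that must follow "pressurize the bracket" has to come after it. Tracing all chains starting from "pressurize the bracket", those steps are: "anneal the manifold", "balance the rotor", "test the jig", "activate the chassis", "configure the panel" — 5 in total.
With 5 mandatory successors out of 11 steps total, the latest slot for "pressurize the bracket" is 11−5 = 6, and it's reachable by doing all non-successors before "pressurize the bracket".

6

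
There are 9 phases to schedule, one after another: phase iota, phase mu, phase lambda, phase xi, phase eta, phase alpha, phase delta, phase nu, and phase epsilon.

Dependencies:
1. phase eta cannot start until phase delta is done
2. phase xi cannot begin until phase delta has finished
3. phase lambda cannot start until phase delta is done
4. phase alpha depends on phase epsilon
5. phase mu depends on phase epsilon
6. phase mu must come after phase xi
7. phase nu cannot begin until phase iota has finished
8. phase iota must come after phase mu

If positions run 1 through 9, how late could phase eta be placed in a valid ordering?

9

Nothing depends on phase eta, so it can be the final phase, position 9.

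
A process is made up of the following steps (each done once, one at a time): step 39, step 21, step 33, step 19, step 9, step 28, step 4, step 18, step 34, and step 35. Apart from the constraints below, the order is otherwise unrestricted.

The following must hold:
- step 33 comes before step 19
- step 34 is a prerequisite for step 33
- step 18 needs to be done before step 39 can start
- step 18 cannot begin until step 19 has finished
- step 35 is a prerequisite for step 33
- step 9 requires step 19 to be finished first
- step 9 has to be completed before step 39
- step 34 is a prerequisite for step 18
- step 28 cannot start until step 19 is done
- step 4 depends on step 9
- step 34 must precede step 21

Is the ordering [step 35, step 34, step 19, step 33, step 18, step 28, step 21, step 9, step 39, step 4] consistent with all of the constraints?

Here step 33 comes after step 19.
But one of the constraints requires step 33 before step 19, so this ordering violates it.

No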